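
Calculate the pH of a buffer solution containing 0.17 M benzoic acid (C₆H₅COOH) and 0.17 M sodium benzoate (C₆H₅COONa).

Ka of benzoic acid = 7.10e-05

pKa = -log(7.10e-05) = 4.15. pH = pKa + log([A⁻]/[HA]) = 4.15 + log(0.17/0.17)

pH = 4.15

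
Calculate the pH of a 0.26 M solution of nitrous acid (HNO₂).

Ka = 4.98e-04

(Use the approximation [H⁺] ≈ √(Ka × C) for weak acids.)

[H⁺] = √(Ka × C) = √(4.98e-04 × 0.26) = 1.1379e-02. pH = -log(1.1379e-02)

pH = 1.94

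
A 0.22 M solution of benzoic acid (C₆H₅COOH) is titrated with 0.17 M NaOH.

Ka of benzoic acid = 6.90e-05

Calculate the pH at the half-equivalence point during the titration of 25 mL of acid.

At half-equivalence [HA] = [A⁻], so Henderson-Hasselbalch gives pH = pKa = -log(6.90e-05) = 4.16.

pH = pKa = 4.16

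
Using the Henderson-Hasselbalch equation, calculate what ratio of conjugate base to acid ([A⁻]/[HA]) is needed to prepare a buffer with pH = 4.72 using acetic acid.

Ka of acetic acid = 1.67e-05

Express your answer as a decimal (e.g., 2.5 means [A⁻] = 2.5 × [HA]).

pKa = -log(1.67e-05) = 4.7773. pH = pKa + log([A⁻]/[HA]), so log([A⁻]/[HA]) = pH − pKa = 4.72 − 4.7773 = -0.0573. [A⁻]/[HA] = 10^(-0.0573) = 0.876

[A⁻]/[HA] = 0.876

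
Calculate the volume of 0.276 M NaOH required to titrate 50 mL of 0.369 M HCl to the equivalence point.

At equivalence: moles acid = moles base. moles HCl = 0.369 × 50/1000 = 0.01845 mol. V_base = moles / 0.276 × 1000 = 66.8 mL.

V_{base} = 66.8 mL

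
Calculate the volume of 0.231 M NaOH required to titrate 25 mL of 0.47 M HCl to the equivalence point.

At equivalence: moles acid = moles base. moles HCl = 0.47 × 25/1000 = 0.01175 mol. V_base = moles / 0.231 × 1000 = 50.9 mL.

V_{base} = 50.9 mL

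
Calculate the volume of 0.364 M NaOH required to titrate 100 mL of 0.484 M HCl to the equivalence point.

At equivalence: moles acid = moles base. moles HCl = 0.484 × 100/1000 = 0.0484 mol. V_base = moles / 0.364 × 1000 = 133.0 mL.

V_{base} = 133.0 mL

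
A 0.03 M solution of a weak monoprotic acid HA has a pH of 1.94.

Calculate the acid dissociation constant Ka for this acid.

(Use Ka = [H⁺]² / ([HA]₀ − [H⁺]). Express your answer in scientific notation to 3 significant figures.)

[H⁺] = 10^(−pH) = 10^(−1.94) = 1.148e-02 M. For HA ⇌ H⁺ + A⁻, Ka = [H⁺][A⁻]/[HA] = [H⁺]² / ([HA]₀ − [H⁺]) = (1.148e-02)² / (0.03 − 1.148e-02) = 7.12e-03.

K_a = 7.12e-03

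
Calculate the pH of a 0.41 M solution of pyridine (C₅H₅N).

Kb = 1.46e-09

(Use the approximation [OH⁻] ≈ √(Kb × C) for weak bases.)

[OH⁻] = √(Kb × C) = √(1.46e-09 × 0.41) = 2.4466e-05. pOH = 4.61, pH = 14 - pOH

pH = 9.39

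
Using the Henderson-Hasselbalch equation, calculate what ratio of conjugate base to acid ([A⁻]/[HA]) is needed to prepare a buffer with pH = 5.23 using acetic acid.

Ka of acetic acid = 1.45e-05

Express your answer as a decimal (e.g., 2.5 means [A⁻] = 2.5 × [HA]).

pKa = -log(1.45e-05) = 4.8386. pH = pKa + log([A⁻]/[HA]), so log([A⁻]/[HA]) = pH − pKa = 5.23 − 4.8386 = 0.3914. [A⁻]/[HA] = 10^(0.3914) = 2.46

[A⁻]/[HA] = 2.46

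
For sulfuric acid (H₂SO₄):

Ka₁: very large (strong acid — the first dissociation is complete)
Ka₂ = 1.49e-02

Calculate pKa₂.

pKa₂ = -log(Ka₂) = -log(1.49e-02) = 1.83.

pK_{a2} = 1.83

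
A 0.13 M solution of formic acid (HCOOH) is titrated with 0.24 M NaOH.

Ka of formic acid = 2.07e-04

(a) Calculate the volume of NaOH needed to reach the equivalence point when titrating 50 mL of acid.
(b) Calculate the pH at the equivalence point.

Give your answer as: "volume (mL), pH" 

moles acid = 0.13 × 50/1000 = 0.0065 mol; V_base = moles/0.24 × 1000 = 27.1 mL. At equivalence only the conjugate base is present: [A⁻] = 0.0065/0.077 = 8.4324e-02 M. Kb = Kw/Ka = 4.83e-11; [OH⁻] = √(Kb × [A⁻]) = 2.0183e-06; pOH = 5.70; pH = 14 - pOH = 8.30.

V = 27.1 mL, pH = 8.30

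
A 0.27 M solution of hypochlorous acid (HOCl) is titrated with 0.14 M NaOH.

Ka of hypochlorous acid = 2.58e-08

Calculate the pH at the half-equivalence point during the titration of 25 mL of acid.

At half-equivalence [HA] = [A⁻], so Henderson-Hasselbalch gives pH = pKa = -log(2.58e-08) = 7.59.

pH = pKa = 7.59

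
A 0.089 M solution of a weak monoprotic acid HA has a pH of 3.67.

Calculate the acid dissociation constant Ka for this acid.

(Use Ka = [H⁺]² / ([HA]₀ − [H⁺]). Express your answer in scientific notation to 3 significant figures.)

[H⁺] = 10^(−pH) = 10^(−3.67) = 2.138e-04 M. For HA ⇌ H⁺ + A⁻, Ka = [H⁺][A⁻]/[HA] = [H⁺]² / ([HA]₀ − [H⁺]) = (2.138e-04)² / (0.089 − 2.138e-04) = 5.15e-07.

K_a = 5.15e-07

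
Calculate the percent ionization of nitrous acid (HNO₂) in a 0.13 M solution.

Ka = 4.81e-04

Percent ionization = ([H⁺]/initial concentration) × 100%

Using Ka equilibrium: x² + Ka×x - Ka×C = 0. Solving: [H⁺] = 7.6707e-03. Percent = (7.6707e-03/0.13) × 100

Percent ionization = 5.9%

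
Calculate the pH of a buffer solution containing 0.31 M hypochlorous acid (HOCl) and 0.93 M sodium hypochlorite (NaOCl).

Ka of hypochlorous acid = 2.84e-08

pKa = -log(2.84e-08) = 7.55. pH = pKa + log([A⁻]/[HA]) = 7.55 + log(0.93/0.31)

pH = 8.02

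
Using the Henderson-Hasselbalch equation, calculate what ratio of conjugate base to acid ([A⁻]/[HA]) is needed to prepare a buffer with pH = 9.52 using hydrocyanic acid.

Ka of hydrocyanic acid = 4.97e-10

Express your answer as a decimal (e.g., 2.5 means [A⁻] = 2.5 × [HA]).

pKa = -log(4.97e-10) = 9.3036. pH = pKa + log([A⁻]/[HA]), so log([A⁻]/[HA]) = pH − pKa = 9.52 − 9.3036 = 0.2164. [A⁻]/[HA] = 10^(0.2164) = 1.65

[A⁻]/[HA] = 1.65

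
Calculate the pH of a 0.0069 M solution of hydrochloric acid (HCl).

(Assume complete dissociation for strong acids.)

[H⁺] = 0.0069 M for strong acid. pH = -log[H⁺] = -log(0.0069)

pH = 2.16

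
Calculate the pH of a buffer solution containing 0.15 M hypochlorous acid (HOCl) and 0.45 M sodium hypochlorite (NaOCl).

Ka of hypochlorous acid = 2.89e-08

pKa = -log(2.89e-08) = 7.54. pH = pKa + log([A⁻]/[HA]) = 7.54 + log(0.45/0.15)

pH = 8.02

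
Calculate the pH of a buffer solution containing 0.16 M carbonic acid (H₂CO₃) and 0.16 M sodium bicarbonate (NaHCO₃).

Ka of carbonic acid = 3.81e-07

pKa = -log(3.81e-07) = 6.42. pH = pKa + log([A⁻]/[HA]) = 6.42 + log(0.16/0.16)

pH = 6.42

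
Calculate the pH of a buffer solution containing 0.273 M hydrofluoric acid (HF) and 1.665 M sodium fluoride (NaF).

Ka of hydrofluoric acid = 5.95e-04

pKa = -log(5.95e-04) = 3.23. pH = pKa + log([A⁻]/[HA]) = 3.23 + log(1.665/0.273)

pH = 4.01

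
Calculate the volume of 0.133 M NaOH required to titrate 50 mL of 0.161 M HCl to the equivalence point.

At equivalence: moles acid = moles base. moles HCl = 0.161 × 50/1000 = 0.00805 mol. V_base = moles / 0.133 × 1000 = 60.5 mL.

V_{base} = 60.5 mL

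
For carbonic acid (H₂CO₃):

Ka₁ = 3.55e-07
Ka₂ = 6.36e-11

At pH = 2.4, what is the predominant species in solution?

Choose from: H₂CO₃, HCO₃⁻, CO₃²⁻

pKa₁ = 6.45, pKa₂ = 10.20. For a polyprotic acid the predominant species crosses at each pKa: below pKa_n the protonated form dominates, above it the deprotonated form does. At pH = 2.4, the predominant species is H₂CO₃.

H₂CO₃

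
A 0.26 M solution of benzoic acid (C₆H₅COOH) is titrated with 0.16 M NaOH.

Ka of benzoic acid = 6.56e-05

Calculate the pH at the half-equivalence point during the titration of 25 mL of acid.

At half-equivalence [HA] = [A⁻], so Henderson-Hasselbalch gives pH = pKa = -log(6.56e-05) = 4.18.

pH = pKa = 4.18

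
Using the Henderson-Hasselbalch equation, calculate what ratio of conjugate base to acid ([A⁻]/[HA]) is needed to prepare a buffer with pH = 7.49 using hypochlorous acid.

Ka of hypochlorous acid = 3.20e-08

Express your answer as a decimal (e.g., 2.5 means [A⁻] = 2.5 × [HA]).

pKa = -log(3.20e-08) = 7.4949. pH = pKa + log([A⁻]/[HA]), so log([A⁻]/[HA]) = pH − pKa = 7.49 − 7.4949 = -0.0049. [A⁻]/[HA] = 10^(-0.0049) = 0.989

[A⁻]/[HA] = 0.989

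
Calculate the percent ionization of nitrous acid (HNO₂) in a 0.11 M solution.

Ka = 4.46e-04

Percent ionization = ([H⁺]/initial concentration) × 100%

Using Ka equilibrium: x² + Ka×x - Ka×C = 0. Solving: [H⁺] = 6.7848e-03. Percent = (6.7848e-03/0.11) × 100

Percent ionization = 6.17%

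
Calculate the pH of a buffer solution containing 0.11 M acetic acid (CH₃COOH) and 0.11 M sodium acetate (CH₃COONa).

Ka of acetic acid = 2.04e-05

pKa = -log(2.04e-05) = 4.69. pH = pKa + log([A⁻]/[HA]) = 4.69 + log(0.11/0.11)

pH = 4.69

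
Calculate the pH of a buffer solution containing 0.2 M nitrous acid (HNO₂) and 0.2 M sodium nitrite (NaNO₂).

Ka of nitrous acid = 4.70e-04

pKa = -log(4.70e-04) = 3.33. pH = pKa + log([A⁻]/[HA]) = 3.33 + log(0.2/0.2)

pH = 3.33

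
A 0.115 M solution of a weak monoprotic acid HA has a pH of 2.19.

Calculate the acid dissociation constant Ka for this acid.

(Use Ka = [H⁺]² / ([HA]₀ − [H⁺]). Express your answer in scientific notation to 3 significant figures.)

[H⁺] = 10^(−pH) = 10^(−2.19) = 6.457e-03 M. For HA ⇌ H⁺ + A⁻, Ka = [H⁺][A⁻]/[HA] = [H⁺]² / ([HA]₀ − [H⁺]) = (6.457e-03)² / (0.115 − 6.457e-03) = 3.84e-04.

K_a = 3.84e-04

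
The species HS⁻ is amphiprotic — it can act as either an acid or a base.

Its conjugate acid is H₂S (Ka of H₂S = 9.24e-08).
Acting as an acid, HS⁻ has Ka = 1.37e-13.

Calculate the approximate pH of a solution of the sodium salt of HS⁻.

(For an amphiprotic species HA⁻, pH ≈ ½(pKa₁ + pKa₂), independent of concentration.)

pKa₁ = -log(9.24e-08) = 7.03; pKa₂ = -log(1.37e-13) = 12.86. For an amphiprotic species, pH ≈ ½(pKa₁ + pKa₂) = ½(7.03 + 12.86) = 9.95.

pH = 9.95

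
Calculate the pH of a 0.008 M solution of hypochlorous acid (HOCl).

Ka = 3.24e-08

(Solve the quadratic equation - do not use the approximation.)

x² + Ka×x - Ka×C = 0. Using quadratic formula: [H⁺] = 1.6083e-05

pH = 4.79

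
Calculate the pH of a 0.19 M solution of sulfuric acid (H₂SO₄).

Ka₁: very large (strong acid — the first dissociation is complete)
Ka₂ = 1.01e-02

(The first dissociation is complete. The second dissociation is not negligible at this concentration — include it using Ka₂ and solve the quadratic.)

First dissociation is complete: [H⁺]₀ = [HSO₄⁻]₀ = C = 0.19 M. Second dissociation HSO₄⁻ ⇌ H⁺ + SO₄²⁻: let x = [SO₄²⁻]. Ka₂ = (C + x)·x / (C − x) = 1.01e-02 → x² + (C + Ka₂)·x − Ka₂·C = 0 → x² + 0.20010·x − 1.919e-03 = 0. x = (−0.20010 + √(0.20010² + 4 × 1.919e-03)) / 2 = 9.1700e-03 M. [H⁺] = C + x = 0.19 + 9.1700e-03 = 1.9917e-01 M. pH = -log(1.9917e-01) = 0.70.

pH = 0.70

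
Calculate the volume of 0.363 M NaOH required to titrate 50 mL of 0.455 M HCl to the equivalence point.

At equivalence: moles acid = moles base. moles HCl = 0.455 × 50/1000 = 0.02275 mol. V_base = moles / 0.363 × 1000 = 62.7 mL.

V_{base} = 62.7 mL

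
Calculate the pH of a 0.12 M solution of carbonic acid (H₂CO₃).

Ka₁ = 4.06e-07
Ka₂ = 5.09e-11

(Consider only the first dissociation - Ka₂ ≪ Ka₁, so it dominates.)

First dissociation dominates. From Ka₁ = [H⁺][HA⁻]/[H₂A], x² + Ka₁·x − Ka₁·C = 0 with C = 0.12 M and Ka₁ = 4.06e-07. Solving: [H⁺] = (−Ka₁ + √(Ka₁² + 4·Ka₁·C)) / 2 = 2.2052e-04 M. pH = -log(2.2052e-04) = 3.66.

pH = 3.66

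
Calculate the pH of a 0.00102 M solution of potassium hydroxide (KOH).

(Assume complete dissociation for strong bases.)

[OH⁻] = 0.00102 M for strong base. pOH = -log[OH⁻] = 2.99, pH = 14 - pOH

pH = 11.01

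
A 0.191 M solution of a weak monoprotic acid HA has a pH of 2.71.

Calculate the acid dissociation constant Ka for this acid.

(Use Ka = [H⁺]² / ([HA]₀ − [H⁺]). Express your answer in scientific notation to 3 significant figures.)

[H⁺] = 10^(−pH) = 10^(−2.71) = 1.950e-03 M. For HA ⇌ H⁺ + A⁻, Ka = [H⁺][A⁻]/[HA] = [H⁺]² / ([HA]₀ − [H⁺]) = (1.950e-03)² / (0.191 − 1.950e-03) = 2.01e-05.

K_a = 2.01e-05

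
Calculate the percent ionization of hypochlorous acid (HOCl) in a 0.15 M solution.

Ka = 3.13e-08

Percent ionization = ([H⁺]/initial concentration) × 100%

Using Ka equilibrium: x² + Ka×x - Ka×C = 0. Solving: [H⁺] = 6.8504e-05. Percent = (6.8504e-05/0.15) × 100

Percent ionization = 0.0457%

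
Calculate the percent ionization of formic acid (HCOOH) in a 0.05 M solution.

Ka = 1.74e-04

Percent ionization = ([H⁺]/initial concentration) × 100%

Using Ka equilibrium: x² + Ka×x - Ka×C = 0. Solving: [H⁺] = 2.8639e-03. Percent = (2.8639e-03/0.05) × 100

Percent ionization = 5.73%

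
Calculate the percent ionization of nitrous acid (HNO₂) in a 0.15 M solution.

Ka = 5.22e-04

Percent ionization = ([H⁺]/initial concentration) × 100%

Using Ka equilibrium: x² + Ka×x - Ka×C = 0. Solving: [H⁺] = 8.5916e-03. Percent = (8.5916e-03/0.15) × 100

Percent ionization = 5.73%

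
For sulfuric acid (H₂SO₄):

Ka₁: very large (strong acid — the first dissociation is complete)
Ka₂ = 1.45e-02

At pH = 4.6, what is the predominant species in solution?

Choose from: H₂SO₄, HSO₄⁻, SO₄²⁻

The first dissociation is complete, so H₂SO₄ itself is never the predominant species in water; pKa₂ = -log(1.45e-02) = 1.84. For a polyprotic acid the predominant species crosses at each pKa: below pKa_n the protonated form dominates, above it the deprotonated form does. At pH = 4.6, the predominant species is SO₄²⁻.

SO₄²⁻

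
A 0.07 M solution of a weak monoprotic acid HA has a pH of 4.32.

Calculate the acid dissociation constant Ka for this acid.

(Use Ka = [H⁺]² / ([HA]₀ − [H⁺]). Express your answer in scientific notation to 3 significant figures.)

[H⁺] = 10^(−pH) = 10^(−4.32) = 4.786e-05 M. For HA ⇌ H⁺ + A⁻, Ka = [H⁺][A⁻]/[HA] = [H⁺]² / ([HA]₀ − [H⁺]) = (4.786e-05)² / (0.07 − 4.786e-05) = 3.27e-08.

K_a = 3.27e-08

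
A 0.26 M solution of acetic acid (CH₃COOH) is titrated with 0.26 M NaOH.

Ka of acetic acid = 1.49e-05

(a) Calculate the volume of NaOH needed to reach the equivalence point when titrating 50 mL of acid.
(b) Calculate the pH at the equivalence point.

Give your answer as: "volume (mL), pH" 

moles acid = 0.26 × 50/1000 = 0.013 mol; V_base = moles/0.26 × 1000 = 50.0 mL. At equivalence only the conjugate base is present: [A⁻] = 0.013/0.100 = 1.3000e-01 M. Kb = Kw/Ka = 6.71e-10; [OH⁻] = √(Kb × [A⁻]) = 9.3407e-06; pOH = 5.03; pH = 14 - pOH = 8.97.

V = 50.0 mL, pH = 8.97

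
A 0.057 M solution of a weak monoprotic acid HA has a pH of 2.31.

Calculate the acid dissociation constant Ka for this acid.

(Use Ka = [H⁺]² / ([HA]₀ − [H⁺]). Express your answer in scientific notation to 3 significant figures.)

[H⁺] = 10^(−pH) = 10^(−2.31) = 4.898e-03 M. For HA ⇌ H⁺ + A⁻, Ka = [H⁺][A⁻]/[HA] = [H⁺]² / ([HA]₀ − [H⁺]) = (4.898e-03)² / (0.057 − 4.898e-03) = 4.60e-04.

K_a = 4.60e-04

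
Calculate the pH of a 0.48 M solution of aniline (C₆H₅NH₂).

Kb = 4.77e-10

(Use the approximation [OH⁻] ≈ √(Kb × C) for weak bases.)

[OH⁻] = √(Kb × C) = √(4.77e-10 × 0.48) = 1.5131e-05. pOH = 4.82, pH = 14 - pOH

pH = 9.18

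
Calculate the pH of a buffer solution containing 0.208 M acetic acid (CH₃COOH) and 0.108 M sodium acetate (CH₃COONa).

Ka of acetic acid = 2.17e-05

pKa = -log(2.17e-05) = 4.66. pH = pKa + log([A⁻]/[HA]) = 4.66 + log(0.108/0.208)

pH = 4.38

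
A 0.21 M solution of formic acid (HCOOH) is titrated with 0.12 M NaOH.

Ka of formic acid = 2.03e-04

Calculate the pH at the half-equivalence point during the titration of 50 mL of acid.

At half-equivalence [HA] = [A⁻], so Henderson-Hasselbalch gives pH = pKa = -log(2.03e-04) = 3.69.

pH = pKa = 3.69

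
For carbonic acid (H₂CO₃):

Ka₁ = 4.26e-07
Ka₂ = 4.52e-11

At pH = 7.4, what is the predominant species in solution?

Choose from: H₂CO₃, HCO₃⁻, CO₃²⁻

pKa₁ = 6.37, pKa₂ = 10.34. For a polyprotic acid the predominant species crosses at each pKa: below pKa_n the protonated form dominates, above it the deprotonated form does. At pH = 7.4, the predominant species is HCO₃⁻.

HCO₃⁻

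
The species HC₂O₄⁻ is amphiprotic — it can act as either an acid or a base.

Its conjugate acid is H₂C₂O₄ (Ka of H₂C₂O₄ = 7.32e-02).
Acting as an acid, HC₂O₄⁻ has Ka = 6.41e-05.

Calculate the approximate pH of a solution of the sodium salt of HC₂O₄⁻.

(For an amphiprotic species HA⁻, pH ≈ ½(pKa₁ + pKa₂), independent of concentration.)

pKa₁ = -log(7.32e-02) = 1.14; pKa₂ = -log(6.41e-05) = 4.19. For an amphiprotic species, pH ≈ ½(pKa₁ + pKa₂) = ½(1.14 + 4.19) = 2.66.

pH = 2.66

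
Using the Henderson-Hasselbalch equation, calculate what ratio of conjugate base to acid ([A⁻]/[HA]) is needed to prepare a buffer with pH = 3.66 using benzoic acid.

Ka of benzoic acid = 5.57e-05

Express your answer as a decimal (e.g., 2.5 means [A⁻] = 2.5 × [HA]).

pKa = -log(5.57e-05) = 4.2541. pH = pKa + log([A⁻]/[HA]), so log([A⁻]/[HA]) = pH − pKa = 3.66 − 4.2541 = -0.5941. [A⁻]/[HA] = 10^(-0.5941) = 0.255

[A⁻]/[HA] = 0.255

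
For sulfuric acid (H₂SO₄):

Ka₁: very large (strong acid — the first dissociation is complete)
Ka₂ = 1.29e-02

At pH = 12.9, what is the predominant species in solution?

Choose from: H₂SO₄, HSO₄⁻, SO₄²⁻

The first dissociation is complete, so H₂SO₄ itself is never the predominant species in water; pKa₂ = -log(1.29e-02) = 1.89. For a polyprotic acid the predominant species crosses at each pKa: below pKa_n the protonated form dominates, above it the deprotonated form does. At pH = 12.9, the predominant species is SO₄²⁻.

SO₄²⁻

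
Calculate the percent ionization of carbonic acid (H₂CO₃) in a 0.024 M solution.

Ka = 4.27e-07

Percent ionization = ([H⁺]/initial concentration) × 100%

Using Ka equilibrium: x² + Ka×x - Ka×C = 0. Solving: [H⁺] = 1.0102e-04. Percent = (1.0102e-04/0.024) × 100

Percent ionization = 0.421%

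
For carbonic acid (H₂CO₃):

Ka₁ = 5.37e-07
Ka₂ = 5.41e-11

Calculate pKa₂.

pKa₂ = -log(Ka₂) = -log(5.41e-11) = 10.27.

pK_{a2} = 10.27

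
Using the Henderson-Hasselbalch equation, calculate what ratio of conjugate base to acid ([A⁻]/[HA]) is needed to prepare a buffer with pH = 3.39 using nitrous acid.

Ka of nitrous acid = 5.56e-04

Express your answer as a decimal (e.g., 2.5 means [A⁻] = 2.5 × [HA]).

pKa = -log(5.56e-04) = 3.2549. pH = pKa + log([A⁻]/[HA]), so log([A⁻]/[HA]) = pH − pKa = 3.39 − 3.2549 = 0.1351. [A⁻]/[HA] = 10^(0.1351) = 1.36

[A⁻]/[HA] = 1.36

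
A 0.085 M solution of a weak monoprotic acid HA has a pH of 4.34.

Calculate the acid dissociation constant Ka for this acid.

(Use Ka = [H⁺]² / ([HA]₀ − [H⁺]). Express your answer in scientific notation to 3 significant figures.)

[H⁺] = 10^(−pH) = 10^(−4.34) = 4.571e-05 M. For HA ⇌ H⁺ + A⁻, Ka = [H⁺][A⁻]/[HA] = [H⁺]² / ([HA]₀ − [H⁺]) = (4.571e-05)² / (0.085 − 4.571e-05) = 2.46e-08.

K_a = 2.46e-08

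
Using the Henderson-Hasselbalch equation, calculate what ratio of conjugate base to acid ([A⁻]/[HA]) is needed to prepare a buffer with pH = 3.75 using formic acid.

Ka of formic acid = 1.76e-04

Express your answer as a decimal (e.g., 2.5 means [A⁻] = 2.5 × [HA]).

pKa = -log(1.76e-04) = 3.7545. pH = pKa + log([A⁻]/[HA]), so log([A⁻]/[HA]) = pH − pKa = 3.75 − 3.7545 = -0.0045. [A⁻]/[HA] = 10^(-0.0045) = 0.990

[A⁻]/[HA] = 0.990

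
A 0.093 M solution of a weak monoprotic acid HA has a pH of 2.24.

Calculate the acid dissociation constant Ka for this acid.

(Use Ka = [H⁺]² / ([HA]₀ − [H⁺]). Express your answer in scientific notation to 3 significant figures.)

[H⁺] = 10^(−pH) = 10^(−2.24) = 5.754e-03 M. For HA ⇌ H⁺ + A⁻, Ka = [H⁺][A⁻]/[HA] = [H⁺]² / ([HA]₀ − [H⁺]) = (5.754e-03)² / (0.093 − 5.754e-03) = 3.80e-04.

K_a = 3.80e-04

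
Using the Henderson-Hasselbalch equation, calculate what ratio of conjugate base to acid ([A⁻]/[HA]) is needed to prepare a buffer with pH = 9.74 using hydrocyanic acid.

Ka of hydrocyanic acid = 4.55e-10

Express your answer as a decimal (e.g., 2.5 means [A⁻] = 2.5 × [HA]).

pKa = -log(4.55e-10) = 9.3420. pH = pKa + log([A⁻]/[HA]), so log([A⁻]/[HA]) = pH − pKa = 9.74 − 9.3420 = 0.3980. [A⁻]/[HA] = 10^(0.3980) = 2.50

[A⁻]/[HA] = 2.50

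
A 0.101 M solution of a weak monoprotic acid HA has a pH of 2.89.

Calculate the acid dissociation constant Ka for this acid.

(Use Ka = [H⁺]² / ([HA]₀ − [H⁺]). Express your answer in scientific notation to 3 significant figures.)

[H⁺] = 10^(−pH) = 10^(−2.89) = 1.288e-03 M. For HA ⇌ H⁺ + A⁻, Ka = [H⁺][A⁻]/[HA] = [H⁺]² / ([HA]₀ − [H⁺]) = (1.288e-03)² / (0.101 − 1.288e-03) = 1.66e-05.

K_a = 1.66e-05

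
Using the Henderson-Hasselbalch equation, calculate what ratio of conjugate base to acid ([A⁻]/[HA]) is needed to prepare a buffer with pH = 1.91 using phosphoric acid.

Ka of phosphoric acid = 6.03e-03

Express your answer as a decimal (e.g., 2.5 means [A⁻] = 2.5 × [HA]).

pKa = -log(6.03e-03) = 2.2197. pH = pKa + log([A⁻]/[HA]), so log([A⁻]/[HA]) = pH − pKa = 1.91 − 2.2197 = -0.3097. [A⁻]/[HA] = 10^(-0.3097) = 0.490

[A⁻]/[HA] = 0.490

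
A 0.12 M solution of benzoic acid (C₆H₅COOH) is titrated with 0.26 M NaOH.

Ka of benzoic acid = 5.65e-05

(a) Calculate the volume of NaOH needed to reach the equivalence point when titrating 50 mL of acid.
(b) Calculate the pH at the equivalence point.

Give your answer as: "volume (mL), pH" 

moles acid = 0.12 × 50/1000 = 0.006 mol; V_base = moles/0.26 × 1000 = 23.1 mL. At equivalence only the conjugate base is present: [A⁻] = 0.006/0.073 = 8.2105e-02 M. Kb = Kw/Ka = 1.77e-10; [OH⁻] = √(Kb × [A⁻]) = 3.8121e-06; pOH = 5.42; pH = 14 - pOH = 8.58.

V = 23.1 mL, pH = 8.58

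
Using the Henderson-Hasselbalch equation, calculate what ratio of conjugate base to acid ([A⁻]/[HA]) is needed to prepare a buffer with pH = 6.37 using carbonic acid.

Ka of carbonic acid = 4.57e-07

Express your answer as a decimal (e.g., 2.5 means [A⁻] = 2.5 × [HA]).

pKa = -log(4.57e-07) = 6.3401. pH = pKa + log([A⁻]/[HA]), so log([A⁻]/[HA]) = pH − pKa = 6.37 − 6.3401 = 0.0299. [A⁻]/[HA] = 10^(0.0299) = 1.07

[A⁻]/[HA] = 1.07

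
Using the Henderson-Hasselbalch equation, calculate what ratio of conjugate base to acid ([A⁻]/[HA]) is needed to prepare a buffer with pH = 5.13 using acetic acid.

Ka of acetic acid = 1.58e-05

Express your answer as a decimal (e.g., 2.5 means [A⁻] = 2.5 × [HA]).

pKa = -log(1.58e-05) = 4.8013. pH = pKa + log([A⁻]/[HA]), so log([A⁻]/[HA]) = pH − pKa = 5.13 − 4.8013 = 0.3287. [A⁻]/[HA] = 10^(0.3287) = 2.13

[A⁻]/[HA] = 2.13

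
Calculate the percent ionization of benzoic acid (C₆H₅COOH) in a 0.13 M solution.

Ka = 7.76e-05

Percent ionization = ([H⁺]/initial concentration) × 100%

Using Ka equilibrium: x² + Ka×x - Ka×C = 0. Solving: [H⁺] = 3.1376e-03. Percent = (3.1376e-03/0.13) × 100

Percent ionization = 2.41%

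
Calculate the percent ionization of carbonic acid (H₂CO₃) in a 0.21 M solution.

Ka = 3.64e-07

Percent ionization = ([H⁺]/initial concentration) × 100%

Using Ka equilibrium: x² + Ka×x - Ka×C = 0. Solving: [H⁺] = 2.7630e-04. Percent = (2.7630e-04/0.21) × 100

Percent ionization = 0.132%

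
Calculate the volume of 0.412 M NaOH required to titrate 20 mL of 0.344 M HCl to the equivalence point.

At equivalence: moles acid = moles base. moles HCl = 0.344 × 20/1000 = 0.00688 mol. V_base = moles / 0.412 × 1000 = 16.7 mL.

V_{base} = 16.7 mL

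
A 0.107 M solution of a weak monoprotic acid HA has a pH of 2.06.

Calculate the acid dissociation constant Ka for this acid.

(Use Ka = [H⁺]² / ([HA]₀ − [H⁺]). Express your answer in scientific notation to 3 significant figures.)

[H⁺] = 10^(−pH) = 10^(−2.06) = 8.710e-03 M. For HA ⇌ H⁺ + A⁻, Ka = [H⁺][A⁻]/[HA] = [H⁺]² / ([HA]₀ − [H⁺]) = (8.710e-03)² / (0.107 − 8.710e-03) = 7.72e-04.

K_a = 7.72e-04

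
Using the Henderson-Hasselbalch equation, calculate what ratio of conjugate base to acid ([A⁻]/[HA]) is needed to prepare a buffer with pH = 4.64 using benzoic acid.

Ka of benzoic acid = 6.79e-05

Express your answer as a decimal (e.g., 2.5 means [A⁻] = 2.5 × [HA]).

pKa = -log(6.79e-05) = 4.1681. pH = pKa + log([A⁻]/[HA]), so log([A⁻]/[HA]) = pH − pKa = 4.64 − 4.1681 = 0.4719. [A⁻]/[HA] = 10^(0.4719) = 2.96

[A⁻]/[HA] = 2.96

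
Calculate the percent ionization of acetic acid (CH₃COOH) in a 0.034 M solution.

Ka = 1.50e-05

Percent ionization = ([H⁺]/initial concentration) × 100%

Using Ka equilibrium: x² + Ka×x - Ka×C = 0. Solving: [H⁺] = 7.0668e-04. Percent = (7.0668e-04/0.034) × 100

Percent ionization = 2.08%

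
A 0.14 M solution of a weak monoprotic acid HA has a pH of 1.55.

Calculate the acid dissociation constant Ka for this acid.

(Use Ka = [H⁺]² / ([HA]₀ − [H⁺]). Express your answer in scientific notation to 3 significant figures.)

[H⁺] = 10^(−pH) = 10^(−1.55) = 2.818e-02 M. For HA ⇌ H⁺ + A⁻, Ka = [H⁺][A⁻]/[HA] = [H⁺]² / ([HA]₀ − [H⁺]) = (2.818e-02)² / (0.14 − 2.818e-02) = 7.10e-03.

K_a = 7.10e-03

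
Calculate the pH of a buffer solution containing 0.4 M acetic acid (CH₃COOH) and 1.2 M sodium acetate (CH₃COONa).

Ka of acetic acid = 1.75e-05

pKa = -log(1.75e-05) = 4.76. pH = pKa + log([A⁻]/[HA]) = 4.76 + log(1.2/0.4)

pH = 5.23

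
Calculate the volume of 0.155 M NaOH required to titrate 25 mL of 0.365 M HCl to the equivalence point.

At equivalence: moles acid = moles base. moles HCl = 0.365 × 25/1000 = 0.009125 mol. V_base = moles / 0.155 × 1000 = 58.9 mL.

V_{base} = 58.9 mL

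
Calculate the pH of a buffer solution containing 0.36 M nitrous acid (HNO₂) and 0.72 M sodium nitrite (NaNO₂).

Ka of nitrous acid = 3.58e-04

pKa = -log(3.58e-04) = 3.45. pH = pKa + log([A⁻]/[HA]) = 3.45 + log(0.72/0.36)

pH = 3.75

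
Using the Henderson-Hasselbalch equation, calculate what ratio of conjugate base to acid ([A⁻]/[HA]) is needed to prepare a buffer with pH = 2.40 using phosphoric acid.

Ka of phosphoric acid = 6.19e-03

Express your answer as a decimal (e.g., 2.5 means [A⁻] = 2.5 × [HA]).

pKa = -log(6.19e-03) = 2.2083. pH = pKa + log([A⁻]/[HA]), so log([A⁻]/[HA]) = pH − pKa = 2.40 − 2.2083 = 0.1917. [A⁻]/[HA] = 10^(0.1917) = 1.55

[A⁻]/[HA] = 1.55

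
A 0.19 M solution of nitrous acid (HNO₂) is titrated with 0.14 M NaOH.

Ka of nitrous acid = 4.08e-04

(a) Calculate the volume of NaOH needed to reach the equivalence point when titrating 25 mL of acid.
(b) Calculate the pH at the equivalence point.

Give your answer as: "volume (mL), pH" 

moles acid = 0.19 × 25/1000 = 0.00475 mol; V_base = moles/0.14 × 1000 = 33.9 mL. At equivalence only the conjugate base is present: [A⁻] = 0.00475/0.059 = 8.0606e-02 M. Kb = Kw/Ka = 2.45e-11; [OH⁻] = √(Kb × [A⁻]) = 1.4056e-06; pOH = 5.85; pH = 14 - pOH = 8.15.

V = 33.9 mL, pH = 8.15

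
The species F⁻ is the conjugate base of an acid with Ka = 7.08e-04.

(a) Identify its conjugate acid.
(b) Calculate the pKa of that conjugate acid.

(a) The conjugate acid is formed by adding one H⁺ to F⁻, giving HF. (b) pKa = -log(Ka) = -log(7.08e-04) = 3.15.

Conjugate acid: HF; pK_a = 3.15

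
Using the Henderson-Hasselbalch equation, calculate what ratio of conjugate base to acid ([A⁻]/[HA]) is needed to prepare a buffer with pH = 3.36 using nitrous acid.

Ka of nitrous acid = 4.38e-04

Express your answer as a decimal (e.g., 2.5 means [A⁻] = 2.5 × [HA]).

pKa = -log(4.38e-04) = 3.3585. pH = pKa + log([A⁻]/[HA]), so log([A⁻]/[HA]) = pH − pKa = 3.36 − 3.3585 = 0.0015. [A⁻]/[HA] = 10^(0.0015) = 1.00

[A⁻]/[HA] = 1.00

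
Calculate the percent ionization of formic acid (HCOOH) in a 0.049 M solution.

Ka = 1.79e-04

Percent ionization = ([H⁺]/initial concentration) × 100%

Using Ka equilibrium: x² + Ka×x - Ka×C = 0. Solving: [H⁺] = 2.8734e-03. Percent = (2.8734e-03/0.049) × 100

Percent ionization = 5.86%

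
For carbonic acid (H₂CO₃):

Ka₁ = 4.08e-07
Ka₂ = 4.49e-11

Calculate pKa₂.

pKa₂ = -log(Ka₂) = -log(4.49e-11) = 10.35.

pK_{a2} = 10.35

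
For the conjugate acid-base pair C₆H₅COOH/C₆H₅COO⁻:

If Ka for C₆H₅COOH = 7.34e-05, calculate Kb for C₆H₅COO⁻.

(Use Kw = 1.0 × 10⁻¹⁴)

For a conjugate pair Ka × Kb = Kw, so Kb = Kw/Ka = 1.0 × 10⁻¹⁴ / 7.34e-05 = 1.36e-10.

K_b = 1.36e-10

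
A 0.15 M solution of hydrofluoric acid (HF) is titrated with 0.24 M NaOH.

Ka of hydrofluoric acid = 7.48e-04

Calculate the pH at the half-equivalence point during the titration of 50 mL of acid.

At half-equivalence [HA] = [A⁻], so Henderson-Hasselbalch gives pH = pKa = -log(7.48e-04) = 3.13.

pH = pKa = 3.13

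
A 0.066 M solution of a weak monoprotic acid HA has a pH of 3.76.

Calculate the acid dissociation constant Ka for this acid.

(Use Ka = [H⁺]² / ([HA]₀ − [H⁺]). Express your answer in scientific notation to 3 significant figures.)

[H⁺] = 10^(−pH) = 10^(−3.76) = 1.738e-04 M. For HA ⇌ H⁺ + A⁻, Ka = [H⁺][A⁻]/[HA] = [H⁺]² / ([HA]₀ − [H⁺]) = (1.738e-04)² / (0.066 − 1.738e-04) = 4.59e-07.

K_a = 4.59e-07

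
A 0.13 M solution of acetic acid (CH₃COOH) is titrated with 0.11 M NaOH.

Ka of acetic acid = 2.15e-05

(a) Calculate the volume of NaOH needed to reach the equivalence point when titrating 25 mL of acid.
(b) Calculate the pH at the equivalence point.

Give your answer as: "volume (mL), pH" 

moles acid = 0.13 × 25/1000 = 0.00325 mol; V_base = moles/0.11 × 1000 = 29.5 mL. At equivalence only the conjugate base is present: [A⁻] = 0.00325/0.055 = 5.9583e-02 M. Kb = Kw/Ka = 4.65e-10; [OH⁻] = √(Kb × [A⁻]) = 5.2643e-06; pOH = 5.28; pH = 14 - pOH = 8.72.

V = 29.5 mL, pH = 8.72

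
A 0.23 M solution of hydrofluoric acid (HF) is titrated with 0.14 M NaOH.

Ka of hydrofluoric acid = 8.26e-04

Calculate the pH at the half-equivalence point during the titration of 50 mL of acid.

At half-equivalence [HA] = [A⁻], so Henderson-Hasselbalch gives pH = pKa = -log(8.26e-04) = 3.08.

pH = pKa = 3.08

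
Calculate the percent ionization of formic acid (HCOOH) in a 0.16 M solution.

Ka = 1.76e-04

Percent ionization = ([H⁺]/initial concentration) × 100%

Using Ka equilibrium: x² + Ka×x - Ka×C = 0. Solving: [H⁺] = 5.2193e-03. Percent = (5.2193e-03/0.16) × 100

Percent ionization = 3.26%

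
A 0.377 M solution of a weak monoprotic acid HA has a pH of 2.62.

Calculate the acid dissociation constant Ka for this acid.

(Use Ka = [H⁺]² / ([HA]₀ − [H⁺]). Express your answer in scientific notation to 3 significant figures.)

[H⁺] = 10^(−pH) = 10^(−2.62) = 2.399e-03 M. For HA ⇌ H⁺ + A⁻, Ka = [H⁺][A⁻]/[HA] = [H⁺]² / ([HA]₀ − [H⁺]) = (2.399e-03)² / (0.377 − 2.399e-03) = 1.54e-05.

K_a = 1.54e-05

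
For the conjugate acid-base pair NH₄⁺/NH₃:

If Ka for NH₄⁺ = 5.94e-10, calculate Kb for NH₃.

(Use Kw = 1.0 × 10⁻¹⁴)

For a conjugate pair Ka × Kb = Kw, so Kb = Kw/Ka = 1.0 × 10⁻¹⁴ / 5.94e-10 = 1.68e-05.

K_b = 1.68e-05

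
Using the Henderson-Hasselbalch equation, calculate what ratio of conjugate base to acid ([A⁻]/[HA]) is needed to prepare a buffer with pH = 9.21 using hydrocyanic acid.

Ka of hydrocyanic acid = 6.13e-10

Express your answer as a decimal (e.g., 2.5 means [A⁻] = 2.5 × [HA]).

pKa = -log(6.13e-10) = 9.2125. pH = pKa + log([A⁻]/[HA]), so log([A⁻]/[HA]) = pH − pKa = 9.21 − 9.2125 = -0.0025. [A⁻]/[HA] = 10^(-0.0025) = 0.994

[A⁻]/[HA] = 0.994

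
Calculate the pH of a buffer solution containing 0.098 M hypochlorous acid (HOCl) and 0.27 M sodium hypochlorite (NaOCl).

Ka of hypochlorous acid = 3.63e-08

pKa = -log(3.63e-08) = 7.44. pH = pKa + log([A⁻]/[HA]) = 7.44 + log(0.27/0.098)

pH = 7.88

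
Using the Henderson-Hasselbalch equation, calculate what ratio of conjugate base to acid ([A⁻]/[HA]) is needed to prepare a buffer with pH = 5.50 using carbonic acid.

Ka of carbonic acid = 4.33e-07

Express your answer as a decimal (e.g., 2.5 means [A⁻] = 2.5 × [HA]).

pKa = -log(4.33e-07) = 6.3635. pH = pKa + log([A⁻]/[HA]), so log([A⁻]/[HA]) = pH − pKa = 5.50 − 6.3635 = -0.8635. [A⁻]/[HA] = 10^(-0.8635) = 0.137

[A⁻]/[HA] = 0.137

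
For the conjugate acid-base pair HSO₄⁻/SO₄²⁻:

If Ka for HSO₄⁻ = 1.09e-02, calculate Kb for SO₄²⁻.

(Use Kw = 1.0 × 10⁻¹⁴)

For a conjugate pair Ka × Kb = Kw, so Kb = Kw/Ka = 1.0 × 10⁻¹⁴ / 1.09e-02 = 9.17e-13.

K_b = 9.17e-13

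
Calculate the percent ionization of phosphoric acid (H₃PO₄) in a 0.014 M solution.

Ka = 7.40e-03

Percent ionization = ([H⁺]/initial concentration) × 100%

Using Ka equilibrium: x² + Ka×x - Ka×C = 0. Solving: [H⁺] = 7.1301e-03. Percent = (7.1301e-03/0.014) × 100

Percent ionization = 50.9%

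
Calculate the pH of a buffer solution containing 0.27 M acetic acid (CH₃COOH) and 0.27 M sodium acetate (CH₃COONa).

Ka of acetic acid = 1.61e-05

pKa = -log(1.61e-05) = 4.79. pH = pKa + log([A⁻]/[HA]) = 4.79 + log(0.27/0.27)

pH = 4.79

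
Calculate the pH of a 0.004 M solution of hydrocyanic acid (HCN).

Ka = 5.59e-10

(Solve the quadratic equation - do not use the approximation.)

x² + Ka×x - Ka×C = 0. Using quadratic formula: [H⁺] = 1.4950e-06

pH = 5.83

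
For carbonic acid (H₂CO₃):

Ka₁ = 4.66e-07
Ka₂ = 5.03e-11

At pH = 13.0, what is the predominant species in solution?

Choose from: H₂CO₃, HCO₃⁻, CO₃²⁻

pKa₁ = 6.33, pKa₂ = 10.30. For a polyprotic acid the predominant species crosses at each pKa: below pKa_n the protonated form dominates, above it the deprotonated form does. At pH = 13.0, the predominant species is CO₃²⁻.

CO₃²⁻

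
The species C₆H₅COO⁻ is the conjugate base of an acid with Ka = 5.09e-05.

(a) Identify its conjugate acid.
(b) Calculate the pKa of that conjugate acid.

(a) The conjugate acid is formed by adding one H⁺ to C₆H₅COO⁻, giving C₆H₅COOH. (b) pKa = -log(Ka) = -log(5.09e-05) = 4.29.

Conjugate acid: C₆H₅COOH; pK_a = 4.29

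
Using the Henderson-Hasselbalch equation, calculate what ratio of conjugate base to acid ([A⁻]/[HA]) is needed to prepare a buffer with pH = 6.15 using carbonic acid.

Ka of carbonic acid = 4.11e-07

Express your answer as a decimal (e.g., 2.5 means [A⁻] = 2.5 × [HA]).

pKa = -log(4.11e-07) = 6.3862. pH = pKa + log([A⁻]/[HA]), so log([A⁻]/[HA]) = pH − pKa = 6.15 − 6.3862 = -0.2362. [A⁻]/[HA] = 10^(-0.2362) = 0.581

[A⁻]/[HA] = 0.581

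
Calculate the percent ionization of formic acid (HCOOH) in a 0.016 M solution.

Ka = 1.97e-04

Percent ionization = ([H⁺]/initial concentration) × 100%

Using Ka equilibrium: x² + Ka×x - Ka×C = 0. Solving: [H⁺] = 1.6796e-03. Percent = (1.6796e-03/0.016) × 100

Percent ionization = 10.5%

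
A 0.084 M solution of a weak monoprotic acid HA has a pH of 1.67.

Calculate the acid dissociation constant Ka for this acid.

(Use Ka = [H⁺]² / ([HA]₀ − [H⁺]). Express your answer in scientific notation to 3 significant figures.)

[H⁺] = 10^(−pH) = 10^(−1.67) = 2.138e-02 M. For HA ⇌ H⁺ + A⁻, Ka = [H⁺][A⁻]/[HA] = [H⁺]² / ([HA]₀ − [H⁺]) = (2.138e-02)² / (0.084 − 2.138e-02) = 7.30e-03.

K_a = 7.30e-03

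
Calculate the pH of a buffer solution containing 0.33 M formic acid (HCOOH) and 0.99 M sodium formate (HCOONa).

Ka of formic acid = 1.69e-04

pKa = -log(1.69e-04) = 3.77. pH = pKa + log([A⁻]/[HA]) = 3.77 + log(0.99/0.33)

pH = 4.25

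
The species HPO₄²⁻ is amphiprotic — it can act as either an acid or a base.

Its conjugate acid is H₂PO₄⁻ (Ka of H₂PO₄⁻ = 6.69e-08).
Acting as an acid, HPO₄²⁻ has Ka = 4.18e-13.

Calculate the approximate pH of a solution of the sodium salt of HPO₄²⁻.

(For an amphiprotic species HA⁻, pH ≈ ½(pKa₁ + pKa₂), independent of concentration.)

pKa₁ = -log(6.69e-08) = 7.17; pKa₂ = -log(4.18e-13) = 12.38. For an amphiprotic species, pH ≈ ½(pKa₁ + pKa₂) = ½(7.17 + 12.38) = 9.78.

pH = 9.78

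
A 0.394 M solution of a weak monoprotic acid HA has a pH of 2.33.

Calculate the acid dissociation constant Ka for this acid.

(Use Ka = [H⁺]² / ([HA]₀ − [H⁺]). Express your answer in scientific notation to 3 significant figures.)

[H⁺] = 10^(−pH) = 10^(−2.33) = 4.677e-03 M. For HA ⇌ H⁺ + A⁻, Ka = [H⁺][A⁻]/[HA] = [H⁺]² / ([HA]₀ − [H⁺]) = (4.677e-03)² / (0.394 − 4.677e-03) = 5.62e-05.

K_a = 5.62e-05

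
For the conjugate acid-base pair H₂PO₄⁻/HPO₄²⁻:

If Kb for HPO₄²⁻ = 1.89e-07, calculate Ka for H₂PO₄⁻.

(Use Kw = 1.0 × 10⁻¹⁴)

For a conjugate pair Ka × Kb = Kw, so Ka = Kw/Kb = 1.0 × 10⁻¹⁴ / 1.89e-07 = 5.29e-08.

K_a = 5.29e-08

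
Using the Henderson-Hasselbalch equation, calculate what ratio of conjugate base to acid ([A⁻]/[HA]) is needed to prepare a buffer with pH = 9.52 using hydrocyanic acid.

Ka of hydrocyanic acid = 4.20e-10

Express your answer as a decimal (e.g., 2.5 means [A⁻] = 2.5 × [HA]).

pKa = -log(4.20e-10) = 9.3768. pH = pKa + log([A⁻]/[HA]), so log([A⁻]/[HA]) = pH − pKa = 9.52 − 9.3768 = 0.1432. [A⁻]/[HA] = 10^(0.1432) = 1.39

[A⁻]/[HA] = 1.39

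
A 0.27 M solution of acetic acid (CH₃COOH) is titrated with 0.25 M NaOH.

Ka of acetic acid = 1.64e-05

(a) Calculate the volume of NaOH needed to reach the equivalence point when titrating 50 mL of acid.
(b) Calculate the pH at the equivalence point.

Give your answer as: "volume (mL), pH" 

moles acid = 0.27 × 50/1000 = 0.0135 mol; V_base = moles/0.25 × 1000 = 54.0 mL. At equivalence only the conjugate base is present: [A⁻] = 0.0135/0.104 = 1.2981e-01 M. Kb = Kw/Ka = 6.10e-10; [OH⁻] = √(Kb × [A⁻]) = 8.8967e-06; pOH = 5.05; pH = 14 - pOH = 8.95.

V = 54.0 mL, pH = 8.95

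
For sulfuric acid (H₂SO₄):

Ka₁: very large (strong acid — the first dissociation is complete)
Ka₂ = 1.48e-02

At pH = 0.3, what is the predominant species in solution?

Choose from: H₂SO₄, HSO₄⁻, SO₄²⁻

The first dissociation is complete, so H₂SO₄ itself is never the predominant species in water; pKa₂ = -log(1.48e-02) = 1.83. For a polyprotic acid the predominant species crosses at each pKa: below pKa_n the protonated form dominates, above it the deprotonated form does. At pH = 0.3, the predominant species is HSO₄⁻.

HSO₄⁻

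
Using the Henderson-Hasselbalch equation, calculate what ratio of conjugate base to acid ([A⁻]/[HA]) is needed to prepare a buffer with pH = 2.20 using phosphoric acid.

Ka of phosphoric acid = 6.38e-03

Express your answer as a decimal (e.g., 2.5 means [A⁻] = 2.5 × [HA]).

pKa = -log(6.38e-03) = 2.1952. pH = pKa + log([A⁻]/[HA]), so log([A⁻]/[HA]) = pH − pKa = 2.20 − 2.1952 = 0.0048. [A⁻]/[HA] = 10^(0.0048) = 1.01

[A⁻]/[HA] = 1.01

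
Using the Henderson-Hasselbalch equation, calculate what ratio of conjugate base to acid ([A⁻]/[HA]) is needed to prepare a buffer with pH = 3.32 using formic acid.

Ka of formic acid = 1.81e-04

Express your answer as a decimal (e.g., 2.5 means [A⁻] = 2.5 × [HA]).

pKa = -log(1.81e-04) = 3.7423. pH = pKa + log([A⁻]/[HA]), so log([A⁻]/[HA]) = pH − pKa = 3.32 − 3.7423 = -0.4223. [A⁻]/[HA] = 10^(-0.4223) = 0.378

[A⁻]/[HA] = 0.378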